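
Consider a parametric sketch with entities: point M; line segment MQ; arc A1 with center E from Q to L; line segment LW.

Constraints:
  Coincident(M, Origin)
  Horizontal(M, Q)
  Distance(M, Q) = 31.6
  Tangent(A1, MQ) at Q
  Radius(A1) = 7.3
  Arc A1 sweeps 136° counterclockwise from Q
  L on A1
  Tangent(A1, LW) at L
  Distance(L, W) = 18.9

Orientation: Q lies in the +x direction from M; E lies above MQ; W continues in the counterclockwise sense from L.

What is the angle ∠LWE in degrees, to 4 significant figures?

21.12°

M is at the origin; MQ is horizontal with |MQ| = 31.6 and Q on the +x side, so Q = (31.60, 0.000). Since A1 is tangent to MQ there, EQ ⟂ MQ, so E = Q + (0, 7.3) = (31.60, 7.300). On A1, Q sits at bearing -90° from E; a 136° counterclockwise sweep puts L at bearing 46°, so L = E + 7.3·(cos 46°, sin 46°) = (36.67, 12.55). Tangency of A1 to LW means the radius EL is perpendicular to LW, so LW runs along (−sin 46°, cos 46°); with |LW| = 18.9, W = (23.08, 25.68). Then cos ∠LWE = WL·WE / (|WL||WE|), giving 21.12°.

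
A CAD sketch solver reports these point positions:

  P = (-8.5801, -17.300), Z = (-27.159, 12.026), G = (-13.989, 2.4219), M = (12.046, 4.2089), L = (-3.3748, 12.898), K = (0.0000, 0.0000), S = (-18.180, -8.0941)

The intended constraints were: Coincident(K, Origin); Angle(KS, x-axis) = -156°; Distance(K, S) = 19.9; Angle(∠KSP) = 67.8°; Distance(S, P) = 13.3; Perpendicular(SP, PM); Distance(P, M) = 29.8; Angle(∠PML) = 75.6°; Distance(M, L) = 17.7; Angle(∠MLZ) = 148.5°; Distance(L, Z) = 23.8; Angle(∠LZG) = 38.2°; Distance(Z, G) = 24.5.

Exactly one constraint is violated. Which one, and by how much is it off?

Distance(Z, G) = 24.5 — off by 8.20.

K = (0.00, 0.00) ✓; KS at -156.0° ✓; |KS| = 19.90 ✓; ∠KSP = 67.80° ✓; |SP| = 13.30 ✓; ∠(SP, PM) = 90.00° ✓; |PM| = 29.80 ✓; ∠PML = 75.60° ✓; |ML| = 17.70 ✓; ∠MLZ = 148.5° ✓; |LZ| = 23.80 ✓; ∠LZG = 38.20° ✓; |ZG| = 16.30 ✗.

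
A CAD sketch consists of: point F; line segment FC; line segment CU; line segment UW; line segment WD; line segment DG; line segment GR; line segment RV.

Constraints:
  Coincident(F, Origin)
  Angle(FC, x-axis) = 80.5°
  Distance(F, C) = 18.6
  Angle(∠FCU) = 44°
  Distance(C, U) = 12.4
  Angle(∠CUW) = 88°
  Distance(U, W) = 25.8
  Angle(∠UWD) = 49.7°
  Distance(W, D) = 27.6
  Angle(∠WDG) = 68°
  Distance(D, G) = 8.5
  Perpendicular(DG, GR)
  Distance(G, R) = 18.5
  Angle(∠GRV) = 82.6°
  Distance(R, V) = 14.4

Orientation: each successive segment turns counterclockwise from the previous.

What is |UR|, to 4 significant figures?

20.96

∠WDG = 68.0° gives DG at -169.2° from the x-axis; with |DG| = 8.5, G = (6.174, 16.26). DG is perpendicular to GR, so GR runs at -79.20°; with |GR| = 18.5, R = (9.641, -1.913). Then |UR| = |R − U| = 20.96.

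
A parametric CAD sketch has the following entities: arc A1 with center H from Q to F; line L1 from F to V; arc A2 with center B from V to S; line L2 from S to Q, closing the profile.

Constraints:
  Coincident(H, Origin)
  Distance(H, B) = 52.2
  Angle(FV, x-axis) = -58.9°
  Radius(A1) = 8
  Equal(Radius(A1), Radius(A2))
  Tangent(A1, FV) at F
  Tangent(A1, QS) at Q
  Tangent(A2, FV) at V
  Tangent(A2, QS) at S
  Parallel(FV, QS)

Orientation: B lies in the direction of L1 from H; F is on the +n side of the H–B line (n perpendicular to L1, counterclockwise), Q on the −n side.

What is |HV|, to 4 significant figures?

52.81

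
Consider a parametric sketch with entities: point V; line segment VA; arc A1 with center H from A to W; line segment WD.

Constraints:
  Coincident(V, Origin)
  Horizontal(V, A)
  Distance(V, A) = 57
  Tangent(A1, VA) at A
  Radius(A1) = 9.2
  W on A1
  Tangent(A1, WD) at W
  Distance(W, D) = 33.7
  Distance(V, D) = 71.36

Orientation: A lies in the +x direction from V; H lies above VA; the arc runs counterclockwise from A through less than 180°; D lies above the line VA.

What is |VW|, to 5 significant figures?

66.868

V is at the origin; V and A share the same y with |VA| = 57.0 and A on the +x side, so A = (57.000, 0.0000). The tangent condition forces HA to be normal to VA, so H = A + (0, 9.2) = (57.000, 9.2000). Since HW ⟂ WD (tangency), |HD| = √(9.2² + 33.7²) = 34.933 regardless of where W sits on A1. So D lies on both circle(V, 71.36) and circle(H, 34.933); the above-VA intersection is D = (56.085, 44.121). W is the foot of the tangent from D: W = (65.809, 11.854).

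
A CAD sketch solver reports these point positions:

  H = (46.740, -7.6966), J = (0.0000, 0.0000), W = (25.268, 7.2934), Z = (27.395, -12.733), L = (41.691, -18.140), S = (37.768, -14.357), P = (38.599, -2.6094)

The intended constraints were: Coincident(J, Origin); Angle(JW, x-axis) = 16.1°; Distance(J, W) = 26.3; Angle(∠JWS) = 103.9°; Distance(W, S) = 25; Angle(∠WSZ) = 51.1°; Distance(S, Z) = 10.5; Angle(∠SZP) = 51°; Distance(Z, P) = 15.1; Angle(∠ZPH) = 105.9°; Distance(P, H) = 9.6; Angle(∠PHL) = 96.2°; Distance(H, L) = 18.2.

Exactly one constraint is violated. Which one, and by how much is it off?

Distance(H, L) = 18.2 — off by 6.60.

J = (0.00, 0.00) ✓; JW at 16.10° ✓; |JW| = 26.30 ✓; ∠JWS = 103.9° ✓; |WS| = 25.00 ✓; ∠WSZ = 51.10° ✓; |SZ| = 10.50 ✓; ∠SZP = 51.00° ✓; |ZP| = 15.10 ✓; ∠ZPH = 105.9° ✓; |PH| = 9.600 ✓; ∠PHL = 96.20° ✓; |HL| = 11.60 ✗.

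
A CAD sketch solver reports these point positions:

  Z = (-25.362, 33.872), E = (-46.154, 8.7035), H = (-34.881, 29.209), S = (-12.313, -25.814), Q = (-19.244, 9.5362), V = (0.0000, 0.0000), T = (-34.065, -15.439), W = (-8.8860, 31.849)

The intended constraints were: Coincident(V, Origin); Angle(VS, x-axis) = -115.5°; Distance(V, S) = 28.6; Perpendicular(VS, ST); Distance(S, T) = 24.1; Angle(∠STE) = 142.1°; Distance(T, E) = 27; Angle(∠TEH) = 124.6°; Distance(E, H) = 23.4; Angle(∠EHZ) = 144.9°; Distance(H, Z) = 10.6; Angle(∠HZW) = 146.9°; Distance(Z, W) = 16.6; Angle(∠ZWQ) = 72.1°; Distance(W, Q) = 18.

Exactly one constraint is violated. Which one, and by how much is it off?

Distance(W, Q) = 18 — off by 6.60.

V = (0.00, 0.00) ✓; VS at -115.5° ✓; |VS| = 28.60 ✓; ∠(VS, ST) = 90.00° ✓; |ST| = 24.10 ✓; ∠STE = 142.1° ✓; |TE| = 27.00 ✓; ∠TEH = 124.6° ✓; |EH| = 23.40 ✓; ∠EHZ = 144.9° ✓; |HZ| = 10.60 ✓; ∠HZW = 146.9° ✓; |ZW| = 16.60 ✓; ∠ZWQ = 72.10° ✓; |WQ| = 24.60 ✗.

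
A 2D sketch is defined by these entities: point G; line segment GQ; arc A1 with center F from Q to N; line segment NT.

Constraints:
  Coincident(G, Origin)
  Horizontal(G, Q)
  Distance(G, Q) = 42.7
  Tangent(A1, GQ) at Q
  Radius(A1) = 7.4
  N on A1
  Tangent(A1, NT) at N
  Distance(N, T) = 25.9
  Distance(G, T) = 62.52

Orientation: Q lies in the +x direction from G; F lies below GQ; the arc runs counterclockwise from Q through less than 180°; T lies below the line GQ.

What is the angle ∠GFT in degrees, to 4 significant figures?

124.0°

Checks: ∠(FQ, QG) = 90.00° ✓; |FN| = 7.400 ✓; ∠(FN, NT) = 90.00° ✓; |NT| = 25.90 ✓; |GT| = 62.52 ✓.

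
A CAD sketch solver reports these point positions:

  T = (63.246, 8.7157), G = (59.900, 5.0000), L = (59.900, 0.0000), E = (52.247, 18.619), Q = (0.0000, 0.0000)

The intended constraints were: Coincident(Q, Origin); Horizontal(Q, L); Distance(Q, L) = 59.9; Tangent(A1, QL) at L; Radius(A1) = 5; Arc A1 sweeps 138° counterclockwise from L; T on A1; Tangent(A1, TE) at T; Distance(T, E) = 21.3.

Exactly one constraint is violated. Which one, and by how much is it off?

Distance(T, E) = 21.3 — off by 6.50.

Q = (0.00, 0.00) ✓; Q.y = 0.00, L.y = 0.00 ✓; |QL| = 59.90 ✓; ∠(GL, LQ) = 90.00° ✓; |GL| = 5.000 ✓; bearing(G→T) − bearing(G→L) = 138.0° ✓; |GT| = 5.000 ✓; ∠(GT, TE) = 90.00° ✓; |TE| = 14.80 ✗.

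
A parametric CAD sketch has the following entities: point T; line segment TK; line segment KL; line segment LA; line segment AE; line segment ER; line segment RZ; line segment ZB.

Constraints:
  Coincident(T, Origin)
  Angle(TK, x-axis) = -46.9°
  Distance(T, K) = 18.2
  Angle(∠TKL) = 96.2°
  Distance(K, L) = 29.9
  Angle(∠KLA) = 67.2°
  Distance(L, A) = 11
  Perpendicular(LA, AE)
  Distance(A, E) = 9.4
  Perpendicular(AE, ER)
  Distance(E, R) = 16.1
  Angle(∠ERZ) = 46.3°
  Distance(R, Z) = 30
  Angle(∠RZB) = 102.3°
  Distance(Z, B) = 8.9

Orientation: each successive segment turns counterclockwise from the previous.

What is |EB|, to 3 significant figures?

21.0

T is at the origin; TK runs at -46.9° with length 18.2, so K = (12.4, -13.3). ∠TKL = 96.2° gives KL at 36.9° from the x-axis; with |KL| = 29.9, L = (36.3, 4.66). ∠KLA = 67.2° gives LA at 150° from the x-axis; with |LA| = 11.0, A = (26.8, 10.2). The perpendicularity gives AE at right angles to LA, so AE runs at -120°; with |AE| = 9.4, E = (22.1, 2.10). AE ⟂ ER, so ER runs at -30.3°; with |ER| = 16.1, R = (36.0, -6.03). ∠ERZ = 46.3° gives RZ at 103° from the x-axis; with |RZ| = 30.0, Z = (29.1, 23.2). ∠RZB = 102.3° gives ZB at -179° from the x-axis; with |ZB| = 8.9, B = (20.2, 23.0). Then |EB| = |B − E| = 21.0.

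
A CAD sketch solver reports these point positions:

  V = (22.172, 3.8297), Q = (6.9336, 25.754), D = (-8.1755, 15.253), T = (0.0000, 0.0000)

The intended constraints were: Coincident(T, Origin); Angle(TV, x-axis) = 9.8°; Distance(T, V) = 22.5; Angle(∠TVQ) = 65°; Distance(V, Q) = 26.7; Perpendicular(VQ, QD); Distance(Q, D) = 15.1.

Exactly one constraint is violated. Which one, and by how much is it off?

Distance(Q, D) = 15.1 — off by 3.30.

T = (0.00, 0.00) ✓; TV at 9.800° ✓; |TV| = 22.50 ✓; ∠TVQ = 65.00° ✓; |VQ| = 26.70 ✓; ∠(VQ, QD) = 90.00° ✓; |QD| = 18.40 ✗.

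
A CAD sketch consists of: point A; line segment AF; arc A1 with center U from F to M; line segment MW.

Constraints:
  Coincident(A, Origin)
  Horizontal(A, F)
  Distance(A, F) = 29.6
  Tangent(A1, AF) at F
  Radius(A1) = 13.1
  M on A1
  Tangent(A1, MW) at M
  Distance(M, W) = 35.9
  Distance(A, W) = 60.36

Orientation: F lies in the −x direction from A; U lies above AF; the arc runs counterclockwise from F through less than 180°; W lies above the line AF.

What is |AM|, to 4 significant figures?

25.39

A is at the origin; A and F share the same y with |AF| = 29.6 and F on the −x side, so F = (-29.60, 0.000). Tangency of A1 to AF means the radius UF is perpendicular to AF, so U = F + (0, 13.1) = (-29.60, 13.10). Since UM ⟂ MW (tangency), |UW| = √(13.1² + 35.9²) = 38.22 regardless of where M sits on A1. So W lies on both circle(A, 60.36) and circle(U, 38.22); the above-AF intersection is W = (-31.89, 51.25). M is the foot of the tangent from W: M = (-17.59, 18.32).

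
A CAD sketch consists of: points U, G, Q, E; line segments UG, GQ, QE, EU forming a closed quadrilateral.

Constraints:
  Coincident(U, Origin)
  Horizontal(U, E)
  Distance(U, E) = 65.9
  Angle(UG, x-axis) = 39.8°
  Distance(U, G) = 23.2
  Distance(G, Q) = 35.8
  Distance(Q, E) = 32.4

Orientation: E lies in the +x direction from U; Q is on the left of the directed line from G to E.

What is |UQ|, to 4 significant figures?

58.38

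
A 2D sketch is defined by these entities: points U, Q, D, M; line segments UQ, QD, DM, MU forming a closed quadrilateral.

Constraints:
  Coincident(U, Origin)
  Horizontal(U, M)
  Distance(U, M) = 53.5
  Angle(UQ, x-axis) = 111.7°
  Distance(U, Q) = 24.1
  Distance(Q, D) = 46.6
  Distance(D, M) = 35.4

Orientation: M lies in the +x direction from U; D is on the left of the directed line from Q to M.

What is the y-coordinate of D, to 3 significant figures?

31.2

Checks: |UM| = 53.50 ✓; |UQ| = 24.10 ✓; |QD| = 46.60 ✓; |DM| = 35.40 ✓.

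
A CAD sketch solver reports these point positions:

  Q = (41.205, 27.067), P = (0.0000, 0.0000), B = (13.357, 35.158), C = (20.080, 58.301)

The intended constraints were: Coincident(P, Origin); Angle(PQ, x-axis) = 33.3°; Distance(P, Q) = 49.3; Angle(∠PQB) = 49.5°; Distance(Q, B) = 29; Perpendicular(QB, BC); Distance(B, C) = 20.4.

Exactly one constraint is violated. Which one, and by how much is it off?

Distance(B, C) = 20.4 — off by 3.70.

P = (0.00, 0.00) ✓; PQ at 33.30° ✓; |PQ| = 49.30 ✓; ∠PQB = 49.50° ✓; |QB| = 29.00 ✓; ∠(QB, BC) = 90.00° ✓; |BC| = 24.10 ✗.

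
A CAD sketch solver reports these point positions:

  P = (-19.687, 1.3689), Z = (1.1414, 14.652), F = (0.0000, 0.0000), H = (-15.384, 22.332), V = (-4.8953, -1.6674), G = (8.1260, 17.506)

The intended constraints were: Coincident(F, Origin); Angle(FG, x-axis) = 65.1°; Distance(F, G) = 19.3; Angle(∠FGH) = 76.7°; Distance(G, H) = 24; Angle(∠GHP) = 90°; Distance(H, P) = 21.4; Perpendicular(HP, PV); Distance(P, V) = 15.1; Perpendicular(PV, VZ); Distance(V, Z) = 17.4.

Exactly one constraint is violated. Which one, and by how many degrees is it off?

Perpendicular(PV, VZ) — off by 8.70°.

F = (0.00, 0.00) ✓; FG at 65.10° ✓; |FG| = 19.30 ✓; ∠FGH = 76.70° ✓; |GH| = 24.00 ✓; ∠GHP = 90.00° ✓; |HP| = 21.40 ✓; ∠(HP, PV) = 90.00° ✓; |PV| = 15.10 ✓; ∠(PV, VZ) = 81.30° ✗; |VZ| = 17.40 ✓.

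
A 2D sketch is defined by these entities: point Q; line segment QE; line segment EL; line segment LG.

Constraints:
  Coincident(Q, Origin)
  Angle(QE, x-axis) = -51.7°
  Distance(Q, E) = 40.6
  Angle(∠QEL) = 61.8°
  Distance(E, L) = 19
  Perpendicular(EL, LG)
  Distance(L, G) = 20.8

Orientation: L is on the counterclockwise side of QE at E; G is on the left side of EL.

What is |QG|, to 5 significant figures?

14.982

Q is at the origin; QE runs at -51.7° with length 40.6, so E = 40.6·(cos -51.7°, sin -51.7°) = (25.163, -31.862). ∠QEL = 61.8°, so EL runs at -51.7° + (180° − 61.8°) = 66.500° from the x-axis; with |EL| = 19.0, L = E + 19.0·(cos 66.500°, sin 66.500°) = (32.739, -14.438). EL ⟂ LG; with |LG| = 20.8 on the left of EL, G = L + 20.8·(-0.91706, 0.39875) = (13.664, -6.1438). Then |QG| = |G − Q| = 14.982.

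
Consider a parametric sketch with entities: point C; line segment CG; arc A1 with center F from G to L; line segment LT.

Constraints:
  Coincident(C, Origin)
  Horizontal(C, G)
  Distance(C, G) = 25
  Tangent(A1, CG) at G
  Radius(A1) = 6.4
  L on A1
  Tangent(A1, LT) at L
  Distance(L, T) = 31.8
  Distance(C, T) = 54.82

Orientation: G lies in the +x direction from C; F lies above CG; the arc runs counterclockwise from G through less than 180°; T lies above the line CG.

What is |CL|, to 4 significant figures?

31.05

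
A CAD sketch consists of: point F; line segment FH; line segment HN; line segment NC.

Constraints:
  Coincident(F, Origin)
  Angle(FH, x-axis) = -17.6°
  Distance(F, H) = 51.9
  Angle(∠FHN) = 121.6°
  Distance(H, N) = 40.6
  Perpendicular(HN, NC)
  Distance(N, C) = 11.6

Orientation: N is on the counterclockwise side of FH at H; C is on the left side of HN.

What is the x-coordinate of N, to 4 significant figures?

80.20

F is at the origin; FH runs at -17.6° with length 51.9, so H = 51.9·(cos -17.6°, sin -17.6°) = (49.47, -15.69). ∠FHN = 121.6°, so HN runs at -17.6° + (180° − 121.6°) = 40.80° from the x-axis; with |HN| = 40.6, N = H + 40.6·(cos 40.80°, sin 40.80°) = (80.20, 10.84). So N.x = 80.20.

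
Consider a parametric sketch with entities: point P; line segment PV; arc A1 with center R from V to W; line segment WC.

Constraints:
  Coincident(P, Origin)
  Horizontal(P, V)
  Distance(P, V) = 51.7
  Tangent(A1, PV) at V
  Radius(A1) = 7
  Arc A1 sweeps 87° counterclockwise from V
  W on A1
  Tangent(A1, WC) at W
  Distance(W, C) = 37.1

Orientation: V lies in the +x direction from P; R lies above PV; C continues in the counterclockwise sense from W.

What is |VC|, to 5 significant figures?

44.587

P is at the origin; PV is horizontal with |PV| = 51.7 and V on the +x side, so V = (51.700, 0.0000). Since A1 is tangent to PV there, RV ⟂ PV, so R = V + (0, 7) = (51.700, 7.0000). On A1, V sits at bearing -90° from R; an 87° counterclockwise sweep puts W at bearing -3°, so W = R + 7.0·(cos -3°, sin -3°) = (58.690, 6.6336). Tangency of A1 to WC means the radius RW is perpendicular to WC, so WC runs along (−sin -3°, cos -3°); with |WC| = 37.1, C = (60.632, 43.683). Then |VC| = |C − V| = 44.587.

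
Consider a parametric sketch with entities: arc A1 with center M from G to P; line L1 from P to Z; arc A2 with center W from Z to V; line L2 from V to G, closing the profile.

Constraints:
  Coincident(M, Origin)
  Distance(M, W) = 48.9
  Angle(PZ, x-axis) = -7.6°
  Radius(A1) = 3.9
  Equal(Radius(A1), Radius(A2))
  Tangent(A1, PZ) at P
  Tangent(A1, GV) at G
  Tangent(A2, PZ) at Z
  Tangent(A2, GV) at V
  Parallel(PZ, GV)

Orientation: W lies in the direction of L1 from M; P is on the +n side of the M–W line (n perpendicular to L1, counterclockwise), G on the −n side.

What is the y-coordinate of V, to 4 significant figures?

-10.33

The slot axis is L1's direction at -7.6°, so u = (cos -7.6°, sin -7.6°) = (0.9912, -0.1323) and n = (−sin -7.6°, cos -7.6°) = (0.1323, 0.9912). M is at the origin and W lies 48.9 along u from M, so W = 48.9·u = (48.47, -6.467). Tangency of A1 to both parallel lines with radius 3.9 puts P and G at M ± 3.9·n: P = (0.5158, 3.866), G = (-0.5158, -3.866). Equal radii place Z and V the same way about W: Z = W + 3.9·n = (48.99, -2.602), V = W − 3.9·n = (47.95, -10.33). So V.y = -10.33.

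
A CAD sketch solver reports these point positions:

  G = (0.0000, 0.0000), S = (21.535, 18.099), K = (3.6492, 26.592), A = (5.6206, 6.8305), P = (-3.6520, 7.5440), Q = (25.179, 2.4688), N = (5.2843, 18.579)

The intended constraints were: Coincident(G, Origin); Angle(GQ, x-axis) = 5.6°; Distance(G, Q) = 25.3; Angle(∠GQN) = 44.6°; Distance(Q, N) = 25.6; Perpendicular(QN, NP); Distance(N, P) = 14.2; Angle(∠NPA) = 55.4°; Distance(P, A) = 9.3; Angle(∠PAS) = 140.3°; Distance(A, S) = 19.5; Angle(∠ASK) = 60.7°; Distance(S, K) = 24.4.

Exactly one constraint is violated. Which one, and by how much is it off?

Distance(S, K) = 24.4 — off by 4.60.

G = (0.00, 0.00) ✓; GQ at 5.600° ✓; |GQ| = 25.30 ✓; ∠GQN = 44.60° ✓; |QN| = 25.60 ✓; ∠(QN, NP) = 90.00° ✓; |NP| = 14.20 ✓; ∠NPA = 55.40° ✓; |PA| = 9.300 ✓; ∠PAS = 140.3° ✓; |AS| = 19.50 ✓; ∠ASK = 60.70° ✓; |SK| = 19.80 ✗.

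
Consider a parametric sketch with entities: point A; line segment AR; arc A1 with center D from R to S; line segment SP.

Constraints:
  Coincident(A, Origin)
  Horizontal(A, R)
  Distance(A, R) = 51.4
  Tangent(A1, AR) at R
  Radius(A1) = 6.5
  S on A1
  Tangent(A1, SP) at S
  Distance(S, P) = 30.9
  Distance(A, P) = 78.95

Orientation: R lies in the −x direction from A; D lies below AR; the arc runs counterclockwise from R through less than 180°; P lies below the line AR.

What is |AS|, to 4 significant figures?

56.98

Checks: |DS| = 6.500 ✓; ∠(DS, SP) = 90.00° ✓; |SP| = 30.90 ✓; |AP| = 78.95 ✓.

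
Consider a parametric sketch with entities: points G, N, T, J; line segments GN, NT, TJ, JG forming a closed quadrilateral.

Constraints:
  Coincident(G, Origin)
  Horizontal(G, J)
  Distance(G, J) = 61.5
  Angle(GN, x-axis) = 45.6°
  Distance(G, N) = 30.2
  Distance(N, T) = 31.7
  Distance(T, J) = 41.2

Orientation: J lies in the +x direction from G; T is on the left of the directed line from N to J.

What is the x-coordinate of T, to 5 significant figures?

47.724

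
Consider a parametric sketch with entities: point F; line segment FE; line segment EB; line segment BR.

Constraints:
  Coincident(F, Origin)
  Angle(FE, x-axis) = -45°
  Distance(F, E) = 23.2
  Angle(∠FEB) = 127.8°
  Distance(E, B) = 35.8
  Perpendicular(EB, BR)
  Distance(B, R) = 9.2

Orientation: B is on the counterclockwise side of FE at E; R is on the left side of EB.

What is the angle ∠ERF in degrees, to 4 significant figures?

24.76°

∠FEB = 127.8°, so EB runs at -45.0° + (180° − 127.8°) = 7.200° from the x-axis; with |EB| = 35.8, B = E + 35.8·(cos 7.200°, sin 7.200°) = (51.92, -11.92). The perpendicularity gives BR at right angles to EB; with |BR| = 9.2 on the left of EB, R = B + 9.2·(-0.1253, 0.9921) = (50.77, -2.790). Then cos ∠ERF = RE·RF / (|RE||RF|), giving 24.76°.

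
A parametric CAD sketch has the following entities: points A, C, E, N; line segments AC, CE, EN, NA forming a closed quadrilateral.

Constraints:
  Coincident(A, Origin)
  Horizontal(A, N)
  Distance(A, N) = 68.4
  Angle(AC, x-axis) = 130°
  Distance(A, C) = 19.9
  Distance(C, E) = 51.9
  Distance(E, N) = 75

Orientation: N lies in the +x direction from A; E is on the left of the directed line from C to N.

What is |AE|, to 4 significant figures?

59.43

A is at the origin; AN is horizontal with |AN| = 68.4 and N in +x, so N = (68.4, 0). AC runs at 130.0° with |AC| = 19.9, so C = (-12.79, 15.24). E is determined by |CE| = 51.9 and |EN| = 75.0 together: it lies at the intersection of circle(C, 51.9) and circle(N, 75.0). With |CN| = 82.61, the foot of the radical line on CN is 23.56 from C and the perpendicular offset is √(51.9² − 23.56²) = 46.24. Taking the left-of-CN solution: E = (18.90, 56.34).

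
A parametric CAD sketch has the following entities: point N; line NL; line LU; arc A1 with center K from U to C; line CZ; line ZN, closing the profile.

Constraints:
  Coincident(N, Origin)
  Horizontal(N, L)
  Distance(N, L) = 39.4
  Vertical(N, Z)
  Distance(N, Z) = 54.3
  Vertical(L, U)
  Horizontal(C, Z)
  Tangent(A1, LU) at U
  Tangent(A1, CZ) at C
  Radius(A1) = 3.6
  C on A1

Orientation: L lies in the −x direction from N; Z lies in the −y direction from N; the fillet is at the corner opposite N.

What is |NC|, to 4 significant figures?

65.04

N is at the origin; NL is horizontal with |NL| = 39.4 and L on the −x side, so L = (-39.40, 0.000). N and Z share the same x with |NZ| = 54.3 and Z on the −y side, so Z = (0.000, -54.30). The virtual corner opposite N is at (-39.40, -54.30). Tangency of A1 to LU means the radius KU is perpendicular to LU and since A1 is tangent to CZ there, KC ⟂ CZ, with radius 3.6, so the center K sits 3.6 in from both sides at K = (-35.80, -50.70). That places the tangent points at U = (-39.40, -50.70) on LU and C = (-35.80, -54.30) on CZ. Then |NC| = |C − N| = 65.04.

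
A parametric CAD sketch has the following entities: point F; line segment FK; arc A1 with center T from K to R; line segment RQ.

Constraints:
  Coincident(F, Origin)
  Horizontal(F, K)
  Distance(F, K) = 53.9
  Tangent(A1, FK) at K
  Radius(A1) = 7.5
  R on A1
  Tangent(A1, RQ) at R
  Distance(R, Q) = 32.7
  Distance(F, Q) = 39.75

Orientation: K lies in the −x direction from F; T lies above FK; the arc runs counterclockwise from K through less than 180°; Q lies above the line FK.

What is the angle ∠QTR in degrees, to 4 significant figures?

77.08°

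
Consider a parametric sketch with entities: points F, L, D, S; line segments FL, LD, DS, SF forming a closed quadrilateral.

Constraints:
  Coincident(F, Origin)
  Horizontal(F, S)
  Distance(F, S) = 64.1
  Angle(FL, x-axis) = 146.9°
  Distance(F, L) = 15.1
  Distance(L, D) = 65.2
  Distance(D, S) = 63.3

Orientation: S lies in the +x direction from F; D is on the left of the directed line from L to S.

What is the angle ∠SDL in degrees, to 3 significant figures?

73.8°

Checks: |FS| = 64.10 ✓; |FL| = 15.10 ✓; |LD| = 65.20 ✓; |DS| = 63.30 ✓.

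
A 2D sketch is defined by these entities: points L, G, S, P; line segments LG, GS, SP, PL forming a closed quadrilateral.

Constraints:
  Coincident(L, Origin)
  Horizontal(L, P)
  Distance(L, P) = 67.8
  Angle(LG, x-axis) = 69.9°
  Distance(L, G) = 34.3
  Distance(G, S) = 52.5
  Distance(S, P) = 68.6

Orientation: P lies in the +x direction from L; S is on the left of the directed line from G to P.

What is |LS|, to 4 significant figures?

84.17

Checks: |GS| = 52.50 ✓; |SP| = 68.60 ✓.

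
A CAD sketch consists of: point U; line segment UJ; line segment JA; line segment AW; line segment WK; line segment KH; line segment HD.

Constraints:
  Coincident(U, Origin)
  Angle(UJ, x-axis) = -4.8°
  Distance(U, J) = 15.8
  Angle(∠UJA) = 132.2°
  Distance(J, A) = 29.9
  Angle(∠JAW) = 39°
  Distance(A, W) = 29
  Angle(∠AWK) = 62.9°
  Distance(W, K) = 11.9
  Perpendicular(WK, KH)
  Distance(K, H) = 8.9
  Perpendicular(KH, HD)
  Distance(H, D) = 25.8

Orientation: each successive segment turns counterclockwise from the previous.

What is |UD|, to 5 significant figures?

34.765

WK is perpendicular to KH, so KH runs at 31.100°; with |KH| = 8.9, H = (22.450, 11.454). KH ⟂ HD, so HD runs at 121.10°; with |HD| = 25.8, D = (9.1237, 33.546). Then |UD| = |D − U| = 34.765.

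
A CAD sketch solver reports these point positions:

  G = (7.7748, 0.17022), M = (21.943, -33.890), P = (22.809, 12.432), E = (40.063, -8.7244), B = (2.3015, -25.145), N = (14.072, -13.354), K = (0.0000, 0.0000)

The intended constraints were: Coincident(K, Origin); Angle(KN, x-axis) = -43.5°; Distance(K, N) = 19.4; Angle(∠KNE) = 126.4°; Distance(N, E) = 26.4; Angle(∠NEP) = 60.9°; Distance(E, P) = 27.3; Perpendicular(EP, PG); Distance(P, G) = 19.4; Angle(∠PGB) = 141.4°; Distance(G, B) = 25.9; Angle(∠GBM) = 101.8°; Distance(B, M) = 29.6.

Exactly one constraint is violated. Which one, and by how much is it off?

Distance(B, M) = 29.6 — off by 8.10.

K = (0.00, 0.00) ✓; KN at -43.50° ✓; |KN| = 19.40 ✓; ∠KNE = 126.4° ✓; |NE| = 26.40 ✓; ∠NEP = 60.90° ✓; |EP| = 27.30 ✓; ∠(EP, PG) = 90.00° ✓; |PG| = 19.40 ✓; ∠PGB = 141.4° ✓; |GB| = 25.90 ✓; ∠GBM = 101.8° ✓; |BM| = 21.50 ✗.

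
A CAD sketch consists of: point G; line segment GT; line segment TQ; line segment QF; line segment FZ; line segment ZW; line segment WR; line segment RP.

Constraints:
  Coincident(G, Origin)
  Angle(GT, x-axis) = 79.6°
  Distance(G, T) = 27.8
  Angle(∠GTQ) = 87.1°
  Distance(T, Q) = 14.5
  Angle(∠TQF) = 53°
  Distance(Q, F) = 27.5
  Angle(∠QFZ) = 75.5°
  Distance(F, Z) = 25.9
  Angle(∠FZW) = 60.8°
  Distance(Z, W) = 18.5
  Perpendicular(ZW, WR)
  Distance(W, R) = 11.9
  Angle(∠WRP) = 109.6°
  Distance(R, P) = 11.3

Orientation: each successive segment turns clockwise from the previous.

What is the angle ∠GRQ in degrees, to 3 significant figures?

132°

G is at the origin; GT runs at 79.6° with length 27.8, so T = (5.02, 27.3). ∠GTQ = 87.1° gives TQ at -13.3° from the x-axis; with |TQ| = 14.5, Q = (19.1, 24.0). ∠TQF = 53.0° gives QF at -140° from the x-axis; with |QF| = 27.5, F = (-2.03, 6.44). ∠QFZ = 75.5° gives FZ at 115° from the x-axis; with |FZ| = 25.9, Z = (-13.1, 29.9). ∠FZW = 60.8° gives ZW at -4.00° from the x-axis; with |ZW| = 18.5, W = (5.40, 28.6). ZW ⟂ WR, so WR runs at -94.0°; with |WR| = 11.9, R = (4.57, 16.7). Then cos ∠GRQ = RG·RQ / (|RG||RQ|), giving 132°.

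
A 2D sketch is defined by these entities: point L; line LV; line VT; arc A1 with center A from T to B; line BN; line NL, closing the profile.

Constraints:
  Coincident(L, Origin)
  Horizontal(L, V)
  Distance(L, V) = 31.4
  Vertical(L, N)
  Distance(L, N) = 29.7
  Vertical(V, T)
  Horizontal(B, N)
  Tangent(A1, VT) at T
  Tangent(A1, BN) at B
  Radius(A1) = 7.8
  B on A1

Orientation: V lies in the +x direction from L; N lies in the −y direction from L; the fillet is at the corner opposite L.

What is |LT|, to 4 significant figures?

38.28

L is at the origin; LV is horizontal with |LV| = 31.4 and V on the +x side, so V = (31.40, 0.000). L and N share the same x with |LN| = 29.7 and N on the −y side, so N = (0.000, -29.70). The virtual corner opposite L is at (31.40, -29.70). The tangent condition forces AT to be normal to VT and since A1 is tangent to BN there, AB ⟂ BN, with radius 7.8, so the center A sits 7.8 in from both sides at A = (23.60, -21.90). That places the tangent points at T = (31.40, -21.90) on VT and B = (23.60, -29.70) on BN. Then |LT| = |T − L| = 38.28.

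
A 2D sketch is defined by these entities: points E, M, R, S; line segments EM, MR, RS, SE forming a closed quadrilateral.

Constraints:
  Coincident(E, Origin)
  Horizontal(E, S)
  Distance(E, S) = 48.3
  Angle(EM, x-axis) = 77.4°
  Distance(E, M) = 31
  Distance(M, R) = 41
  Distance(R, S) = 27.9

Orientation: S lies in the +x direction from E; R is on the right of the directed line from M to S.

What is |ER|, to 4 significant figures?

23.00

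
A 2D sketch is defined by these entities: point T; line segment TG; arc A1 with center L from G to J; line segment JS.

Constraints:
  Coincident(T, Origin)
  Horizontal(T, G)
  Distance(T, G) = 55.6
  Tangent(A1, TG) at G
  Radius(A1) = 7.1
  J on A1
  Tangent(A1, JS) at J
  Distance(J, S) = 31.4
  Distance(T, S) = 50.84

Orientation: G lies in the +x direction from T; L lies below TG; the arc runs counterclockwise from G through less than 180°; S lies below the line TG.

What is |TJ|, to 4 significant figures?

49.17

Checks: |LJ| = 7.100 ✓; ∠(LJ, JS) = 90.00° ✓; |JS| = 31.40 ✓; |TS| = 50.84 ✓.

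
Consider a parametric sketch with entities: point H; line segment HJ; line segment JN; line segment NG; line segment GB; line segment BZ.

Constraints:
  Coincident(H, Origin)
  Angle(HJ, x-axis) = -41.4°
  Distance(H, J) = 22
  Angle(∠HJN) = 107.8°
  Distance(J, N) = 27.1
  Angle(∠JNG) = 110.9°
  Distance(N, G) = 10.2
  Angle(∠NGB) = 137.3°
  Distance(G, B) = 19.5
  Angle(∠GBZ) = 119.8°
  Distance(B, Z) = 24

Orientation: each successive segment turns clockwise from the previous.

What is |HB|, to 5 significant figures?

30.953

∠JNG = 110.9° gives NG at 177.30° from the x-axis; with |NG| = 10.2, G = (-4.5357, -38.902). ∠NGB = 137.3° gives GB at 134.60° from the x-axis; with |GB| = 19.5, B = (-18.228, -25.017). Then |HB| = |B − H| = 30.953.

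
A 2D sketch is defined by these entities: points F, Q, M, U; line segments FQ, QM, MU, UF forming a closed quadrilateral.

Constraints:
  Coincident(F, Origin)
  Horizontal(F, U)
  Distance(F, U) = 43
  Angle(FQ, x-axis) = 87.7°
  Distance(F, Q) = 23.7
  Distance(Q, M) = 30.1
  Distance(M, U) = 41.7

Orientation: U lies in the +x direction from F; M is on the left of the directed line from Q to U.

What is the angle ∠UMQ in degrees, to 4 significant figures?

82.77°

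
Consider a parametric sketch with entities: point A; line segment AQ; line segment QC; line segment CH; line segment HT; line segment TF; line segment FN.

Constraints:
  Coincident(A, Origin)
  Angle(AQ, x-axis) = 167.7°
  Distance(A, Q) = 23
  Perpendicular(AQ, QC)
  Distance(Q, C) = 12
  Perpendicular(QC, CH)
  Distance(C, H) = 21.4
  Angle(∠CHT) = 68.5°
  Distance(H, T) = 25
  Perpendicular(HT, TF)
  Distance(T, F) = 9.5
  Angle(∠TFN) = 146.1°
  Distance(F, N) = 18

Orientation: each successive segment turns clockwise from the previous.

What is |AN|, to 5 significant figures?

30.642

The perpendicularity gives TF at right angles to HT, so TF runs at 146.20°; with |TF| = 9.5, F = (-20.809, -3.4244). ∠TFN = 146.1° gives FN at 112.30° from the x-axis; with |FN| = 18.0, N = (-27.639, 13.229). Then |AN| = |N − A| = 30.642.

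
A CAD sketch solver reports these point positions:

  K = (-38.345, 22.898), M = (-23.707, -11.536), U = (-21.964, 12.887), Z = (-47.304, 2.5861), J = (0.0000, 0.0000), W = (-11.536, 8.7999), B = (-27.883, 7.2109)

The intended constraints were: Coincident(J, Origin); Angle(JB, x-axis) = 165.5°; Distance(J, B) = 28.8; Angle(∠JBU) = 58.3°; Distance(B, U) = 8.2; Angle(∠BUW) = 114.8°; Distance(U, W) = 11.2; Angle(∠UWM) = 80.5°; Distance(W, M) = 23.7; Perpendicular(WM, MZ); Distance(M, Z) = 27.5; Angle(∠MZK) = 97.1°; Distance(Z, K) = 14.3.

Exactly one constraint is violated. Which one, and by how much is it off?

Distance(Z, K) = 14.3 — off by 7.90.

J = (0.00, 0.00) ✓; JB at 165.5° ✓; |JB| = 28.80 ✓; ∠JBU = 58.30° ✓; |BU| = 8.201 ✓; ∠BUW = 114.8° ✓; |UW| = 11.20 ✓; ∠UWM = 80.50° ✓; |WM| = 23.70 ✓; ∠(WM, MZ) = 90.00° ✓; |MZ| = 27.50 ✓; ∠MZK = 97.10° ✓; |ZK| = 22.20 ✗.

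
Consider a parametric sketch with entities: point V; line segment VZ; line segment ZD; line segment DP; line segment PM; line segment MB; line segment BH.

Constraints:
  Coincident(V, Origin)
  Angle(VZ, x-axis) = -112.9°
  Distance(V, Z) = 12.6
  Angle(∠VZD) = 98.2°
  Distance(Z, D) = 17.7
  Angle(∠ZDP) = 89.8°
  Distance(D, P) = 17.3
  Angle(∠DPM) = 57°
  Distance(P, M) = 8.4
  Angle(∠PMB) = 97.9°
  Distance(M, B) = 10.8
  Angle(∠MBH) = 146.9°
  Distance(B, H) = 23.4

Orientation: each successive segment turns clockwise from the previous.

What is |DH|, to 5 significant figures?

19.791

V is at the origin; VZ runs at -112.9° with length 12.6, so Z = (-4.9030, -11.607). ∠VZD = 98.2° gives ZD at 165.30° from the x-axis; with |ZD| = 17.7, D = (-22.024, -7.1154). ∠ZDP = 89.8° gives DP at 75.100° from the x-axis; with |DP| = 17.3, P = (-17.575, 9.6029). ∠DPM = 57.0° gives PM at -47.900° from the x-axis; with |PM| = 8.4, M = (-11.944, 3.3703). ∠PMB = 97.9° gives MB at -130.00° from the x-axis; with |MB| = 10.8, B = (-18.886, -4.9030). ∠MBH = 146.9° gives BH at -163.10° from the x-axis; with |BH| = 23.4, H = (-41.275, -11.705). Then |DH| = |H − D| = 19.791.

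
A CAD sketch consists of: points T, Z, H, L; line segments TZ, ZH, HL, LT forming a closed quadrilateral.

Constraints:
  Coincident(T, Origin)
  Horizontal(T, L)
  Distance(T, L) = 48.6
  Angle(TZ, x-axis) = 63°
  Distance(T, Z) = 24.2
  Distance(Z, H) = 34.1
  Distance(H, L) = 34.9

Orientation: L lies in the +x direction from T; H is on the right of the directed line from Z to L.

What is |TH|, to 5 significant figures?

20.027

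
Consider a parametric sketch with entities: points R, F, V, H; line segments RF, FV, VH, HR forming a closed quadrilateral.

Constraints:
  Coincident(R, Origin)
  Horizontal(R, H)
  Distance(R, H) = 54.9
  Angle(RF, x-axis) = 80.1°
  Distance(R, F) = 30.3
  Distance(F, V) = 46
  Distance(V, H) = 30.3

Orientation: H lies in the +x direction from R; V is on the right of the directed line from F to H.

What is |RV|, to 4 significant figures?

28.75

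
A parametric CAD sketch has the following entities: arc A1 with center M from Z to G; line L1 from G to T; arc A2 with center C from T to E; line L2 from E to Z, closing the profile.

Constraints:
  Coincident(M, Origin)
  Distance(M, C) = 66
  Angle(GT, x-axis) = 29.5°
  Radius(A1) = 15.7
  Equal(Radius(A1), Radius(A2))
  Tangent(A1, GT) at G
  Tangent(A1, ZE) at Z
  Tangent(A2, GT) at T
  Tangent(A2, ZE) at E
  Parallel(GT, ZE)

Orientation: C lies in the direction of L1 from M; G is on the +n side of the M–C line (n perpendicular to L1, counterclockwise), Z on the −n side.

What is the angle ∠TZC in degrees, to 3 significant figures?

12.1°

The slot axis is L1's direction at 29.5°, so u = (cos 29.5°, sin 29.5°) = (0.870, 0.492) and n = (−sin 29.5°, cos 29.5°) = (-0.492, 0.870). M is at the origin and C lies 66.0 along u from M, so C = 66.0·u = (57.4, 32.5). Tangency of A1 to both parallel lines with radius 15.7 puts G and Z at M ± 15.7·n: G = (-7.73, 13.7), Z = (7.73, -13.7). Equal radii place T and E the same way about C: T = C + 15.7·n = (49.7, 46.2), E = C − 15.7·n = (65.2, 18.8). Then cos ∠TZC = ZT·ZC / (|ZT||ZC|), giving 12.1°.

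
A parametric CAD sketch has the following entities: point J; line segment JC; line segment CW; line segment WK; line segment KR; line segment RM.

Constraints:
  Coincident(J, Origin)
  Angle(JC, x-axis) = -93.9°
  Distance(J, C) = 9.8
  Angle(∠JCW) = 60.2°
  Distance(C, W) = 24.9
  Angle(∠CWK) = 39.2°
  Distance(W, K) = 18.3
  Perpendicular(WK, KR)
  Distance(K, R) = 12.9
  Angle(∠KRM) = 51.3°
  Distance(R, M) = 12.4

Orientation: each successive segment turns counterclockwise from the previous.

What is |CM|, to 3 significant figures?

15.0

J is at the origin; JC runs at -93.9° with length 9.8, so C = (-0.667, -9.78). ∠JCW = 60.2° gives CW at 25.9° from the x-axis; with |CW| = 24.9, W = (21.7, 1.10). ∠CWK = 39.2° gives WK at 167° from the x-axis; with |WK| = 18.3, K = (3.92, 5.31). The perpendicularity gives KR at right angles to WK, so KR runs at -103°; with |KR| = 12.9, R = (0.956, -7.25). ∠KRM = 51.3° gives RM at 25.4° from the x-axis; with |RM| = 12.4, M = (12.2, -1.93). Then |CM| = |M − C| = 15.0.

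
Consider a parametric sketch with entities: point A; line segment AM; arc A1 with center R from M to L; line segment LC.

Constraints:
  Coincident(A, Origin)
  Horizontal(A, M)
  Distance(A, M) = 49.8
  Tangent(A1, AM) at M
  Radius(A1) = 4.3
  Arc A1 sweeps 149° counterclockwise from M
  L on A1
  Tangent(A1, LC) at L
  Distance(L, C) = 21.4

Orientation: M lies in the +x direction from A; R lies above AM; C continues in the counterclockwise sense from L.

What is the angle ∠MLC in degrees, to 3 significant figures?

106°

On A1, M sits at bearing -90° from R; a 149° counterclockwise sweep puts L at bearing 59°, so L = R + 4.3·(cos 59°, sin 59°) = (52.0, 7.99). The tangent condition forces RL to be normal to LC, so LC runs along (−sin 59°, cos 59°); with |LC| = 21.4, C = (33.7, 19.0). Then cos ∠MLC = LM·LC / (|LM||LC|), giving 106°.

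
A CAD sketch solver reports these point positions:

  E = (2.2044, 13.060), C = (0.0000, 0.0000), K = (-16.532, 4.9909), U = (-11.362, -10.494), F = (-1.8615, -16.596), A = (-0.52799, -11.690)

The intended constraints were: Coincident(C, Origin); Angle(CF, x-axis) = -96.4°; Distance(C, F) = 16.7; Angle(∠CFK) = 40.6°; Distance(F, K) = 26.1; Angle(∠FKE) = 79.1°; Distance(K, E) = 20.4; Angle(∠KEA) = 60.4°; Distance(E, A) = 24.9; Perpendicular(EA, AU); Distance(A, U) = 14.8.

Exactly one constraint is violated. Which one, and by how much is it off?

Distance(A, U) = 14.8 — off by 3.90.

C = (0.00, 0.00) ✓; CF at -96.40° ✓; |CF| = 16.70 ✓; ∠CFK = 40.60° ✓; |FK| = 26.10 ✓; ∠FKE = 79.10° ✓; |KE| = 20.40 ✓; ∠KEA = 60.40° ✓; |EA| = 24.90 ✓; ∠(EA, AU) = 90.00° ✓; |AU| = 10.90 ✗.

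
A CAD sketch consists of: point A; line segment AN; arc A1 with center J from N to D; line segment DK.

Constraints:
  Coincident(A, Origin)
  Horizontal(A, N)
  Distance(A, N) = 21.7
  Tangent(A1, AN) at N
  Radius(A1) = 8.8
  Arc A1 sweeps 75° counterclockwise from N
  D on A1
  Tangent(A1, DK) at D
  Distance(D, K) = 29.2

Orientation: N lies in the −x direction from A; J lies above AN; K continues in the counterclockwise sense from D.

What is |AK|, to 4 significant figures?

35.18

A is at the origin; A and N share the same y with |AN| = 21.7 and N on the −x side, so N = (-21.70, 0.000). Tangency of A1 to AN means the radius JN is perpendicular to AN, so J = N + (0, 8.8) = (-21.70, 8.800). On A1, N sits at bearing -90° from J; a 75° counterclockwise sweep puts D at bearing -15°, so D = J + 8.8·(cos -15°, sin -15°) = (-13.20, 6.522). Tangency of A1 to DK means the radius JD is perpendicular to DK, so DK runs along (−sin -15°, cos -15°); with |DK| = 29.2, K = (-5.642, 34.73). Then |AK| = |K − A| = 35.18.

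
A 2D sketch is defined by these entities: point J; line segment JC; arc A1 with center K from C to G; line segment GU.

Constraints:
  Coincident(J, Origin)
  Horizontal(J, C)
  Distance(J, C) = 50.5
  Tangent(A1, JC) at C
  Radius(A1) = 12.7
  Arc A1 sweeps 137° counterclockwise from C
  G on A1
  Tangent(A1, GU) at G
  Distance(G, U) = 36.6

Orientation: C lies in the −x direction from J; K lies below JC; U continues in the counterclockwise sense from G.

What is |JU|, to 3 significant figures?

57.0

On A1, C sits at bearing 90° from K; a 137° counterclockwise sweep puts G at bearing 227°, so G = K + 12.7·(cos 227°, sin 227°) = (-59.2, -22.0). The tangent condition forces KG to be normal to GU, so GU runs along (−sin 227°, cos 227°); with |GU| = 36.6, U = (-32.4, -46.9). Then |JU| = |U − J| = 57.0.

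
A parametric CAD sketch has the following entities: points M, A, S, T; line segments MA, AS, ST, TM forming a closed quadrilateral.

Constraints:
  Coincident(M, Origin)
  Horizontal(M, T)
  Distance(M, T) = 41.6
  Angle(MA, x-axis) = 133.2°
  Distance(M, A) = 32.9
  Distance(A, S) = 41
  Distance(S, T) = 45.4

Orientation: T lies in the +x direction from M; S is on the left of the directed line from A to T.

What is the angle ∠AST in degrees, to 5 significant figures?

104.70°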